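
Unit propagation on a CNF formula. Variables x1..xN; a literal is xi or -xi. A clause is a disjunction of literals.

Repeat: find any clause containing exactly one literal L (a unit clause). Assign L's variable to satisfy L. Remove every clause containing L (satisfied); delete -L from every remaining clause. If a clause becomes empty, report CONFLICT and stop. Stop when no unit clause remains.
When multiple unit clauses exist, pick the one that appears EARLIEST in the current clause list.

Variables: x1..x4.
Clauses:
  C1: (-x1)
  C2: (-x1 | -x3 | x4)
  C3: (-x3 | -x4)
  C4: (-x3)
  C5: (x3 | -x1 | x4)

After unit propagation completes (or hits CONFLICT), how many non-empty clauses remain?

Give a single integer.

unit clause [-1] forces x1=F; simplify:
  satisfied 3 clause(s); 2 remain; assigned so far: [1]
unit clause [-3] forces x3=F; simplify:
  satisfied 2 clause(s); 0 remain; assigned so far: [1, 3]

Answer: 0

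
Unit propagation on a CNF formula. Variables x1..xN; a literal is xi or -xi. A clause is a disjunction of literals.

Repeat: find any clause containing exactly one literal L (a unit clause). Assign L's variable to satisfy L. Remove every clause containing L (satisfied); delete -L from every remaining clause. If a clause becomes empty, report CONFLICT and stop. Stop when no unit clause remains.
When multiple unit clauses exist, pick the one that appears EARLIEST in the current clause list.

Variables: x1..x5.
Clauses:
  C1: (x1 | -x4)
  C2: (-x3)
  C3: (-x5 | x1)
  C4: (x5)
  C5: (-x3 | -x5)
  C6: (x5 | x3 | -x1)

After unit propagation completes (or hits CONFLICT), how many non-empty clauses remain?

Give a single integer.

Answer: 0

Derivation:
unit clause [-3] forces x3=F; simplify:
  drop 3 from [5, 3, -1] -> [5, -1]
  satisfied 2 clause(s); 4 remain; assigned so far: [3]
unit clause [5] forces x5=T; simplify:
  drop -5 from [-5, 1] -> [1]
  satisfied 2 clause(s); 2 remain; assigned so far: [3, 5]
unit clause [1] forces x1=T; simplify:
  satisfied 2 clause(s); 0 remain; assigned so far: [1, 3, 5]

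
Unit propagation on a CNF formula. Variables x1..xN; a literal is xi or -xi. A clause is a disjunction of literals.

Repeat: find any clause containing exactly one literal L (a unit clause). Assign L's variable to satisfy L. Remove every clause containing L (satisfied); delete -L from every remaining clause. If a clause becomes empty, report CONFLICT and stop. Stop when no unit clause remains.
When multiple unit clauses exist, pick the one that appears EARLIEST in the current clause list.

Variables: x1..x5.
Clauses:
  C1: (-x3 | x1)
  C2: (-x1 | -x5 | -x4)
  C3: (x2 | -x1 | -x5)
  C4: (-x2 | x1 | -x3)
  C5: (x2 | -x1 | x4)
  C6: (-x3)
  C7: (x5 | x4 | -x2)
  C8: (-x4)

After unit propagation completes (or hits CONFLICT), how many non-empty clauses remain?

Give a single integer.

Answer: 3

Derivation:
unit clause [-3] forces x3=F; simplify:
  satisfied 3 clause(s); 5 remain; assigned so far: [3]
unit clause [-4] forces x4=F; simplify:
  drop 4 from [2, -1, 4] -> [2, -1]
  drop 4 from [5, 4, -2] -> [5, -2]
  satisfied 2 clause(s); 3 remain; assigned so far: [3, 4]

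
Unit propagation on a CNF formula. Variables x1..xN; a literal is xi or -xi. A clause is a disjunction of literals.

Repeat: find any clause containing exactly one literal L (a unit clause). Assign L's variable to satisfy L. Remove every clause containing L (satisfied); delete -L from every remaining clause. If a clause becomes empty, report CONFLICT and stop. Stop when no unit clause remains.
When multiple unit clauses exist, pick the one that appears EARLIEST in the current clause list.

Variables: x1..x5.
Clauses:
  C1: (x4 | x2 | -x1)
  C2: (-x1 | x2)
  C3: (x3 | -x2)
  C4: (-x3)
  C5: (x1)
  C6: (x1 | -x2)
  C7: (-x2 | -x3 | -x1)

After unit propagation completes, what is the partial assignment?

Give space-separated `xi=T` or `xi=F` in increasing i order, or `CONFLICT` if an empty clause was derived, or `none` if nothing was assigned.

Answer: CONFLICT

Derivation:
unit clause [-3] forces x3=F; simplify:
  drop 3 from [3, -2] -> [-2]
  satisfied 2 clause(s); 5 remain; assigned so far: [3]
unit clause [-2] forces x2=F; simplify:
  drop 2 from [4, 2, -1] -> [4, -1]
  drop 2 from [-1, 2] -> [-1]
  satisfied 2 clause(s); 3 remain; assigned so far: [2, 3]
unit clause [-1] forces x1=F; simplify:
  drop 1 from [1] -> [] (empty!)
  satisfied 2 clause(s); 1 remain; assigned so far: [1, 2, 3]
CONFLICT (empty clause)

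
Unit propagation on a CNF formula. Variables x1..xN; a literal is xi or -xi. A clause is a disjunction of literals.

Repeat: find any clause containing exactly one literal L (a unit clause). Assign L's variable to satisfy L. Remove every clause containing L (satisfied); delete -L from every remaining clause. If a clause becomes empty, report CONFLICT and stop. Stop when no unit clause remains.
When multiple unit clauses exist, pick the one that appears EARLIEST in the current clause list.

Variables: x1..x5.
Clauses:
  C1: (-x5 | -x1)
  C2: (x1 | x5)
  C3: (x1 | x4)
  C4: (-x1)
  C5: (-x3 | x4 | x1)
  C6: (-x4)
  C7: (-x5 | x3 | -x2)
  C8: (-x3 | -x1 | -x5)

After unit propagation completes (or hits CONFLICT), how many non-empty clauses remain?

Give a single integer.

Answer: 1

Derivation:
unit clause [-1] forces x1=F; simplify:
  drop 1 from [1, 5] -> [5]
  drop 1 from [1, 4] -> [4]
  drop 1 from [-3, 4, 1] -> [-3, 4]
  satisfied 3 clause(s); 5 remain; assigned so far: [1]
unit clause [5] forces x5=T; simplify:
  drop -5 from [-5, 3, -2] -> [3, -2]
  satisfied 1 clause(s); 4 remain; assigned so far: [1, 5]
unit clause [4] forces x4=T; simplify:
  drop -4 from [-4] -> [] (empty!)
  satisfied 2 clause(s); 2 remain; assigned so far: [1, 4, 5]
CONFLICT (empty clause)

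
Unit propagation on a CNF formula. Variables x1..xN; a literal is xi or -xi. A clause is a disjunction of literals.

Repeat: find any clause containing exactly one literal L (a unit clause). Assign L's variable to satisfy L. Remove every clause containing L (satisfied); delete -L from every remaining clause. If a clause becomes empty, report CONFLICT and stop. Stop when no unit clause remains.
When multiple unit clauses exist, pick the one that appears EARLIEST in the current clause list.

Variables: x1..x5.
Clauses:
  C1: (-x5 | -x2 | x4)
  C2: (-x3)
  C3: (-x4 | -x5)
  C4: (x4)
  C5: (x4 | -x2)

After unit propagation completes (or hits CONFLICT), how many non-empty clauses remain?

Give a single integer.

unit clause [-3] forces x3=F; simplify:
  satisfied 1 clause(s); 4 remain; assigned so far: [3]
unit clause [4] forces x4=T; simplify:
  drop -4 from [-4, -5] -> [-5]
  satisfied 3 clause(s); 1 remain; assigned so far: [3, 4]
unit clause [-5] forces x5=F; simplify:
  satisfied 1 clause(s); 0 remain; assigned so far: [3, 4, 5]

Answer: 0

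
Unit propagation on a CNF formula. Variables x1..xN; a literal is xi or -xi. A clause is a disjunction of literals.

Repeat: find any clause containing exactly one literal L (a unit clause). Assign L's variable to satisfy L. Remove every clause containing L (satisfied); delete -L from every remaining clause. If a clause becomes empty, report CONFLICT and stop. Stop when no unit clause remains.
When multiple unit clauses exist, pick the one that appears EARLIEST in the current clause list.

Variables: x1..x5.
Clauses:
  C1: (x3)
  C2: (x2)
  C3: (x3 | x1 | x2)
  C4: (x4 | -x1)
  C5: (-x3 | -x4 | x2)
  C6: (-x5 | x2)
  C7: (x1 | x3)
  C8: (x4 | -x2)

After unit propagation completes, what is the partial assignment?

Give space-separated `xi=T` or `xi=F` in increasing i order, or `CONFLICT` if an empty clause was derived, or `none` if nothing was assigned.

unit clause [3] forces x3=T; simplify:
  drop -3 from [-3, -4, 2] -> [-4, 2]
  satisfied 3 clause(s); 5 remain; assigned so far: [3]
unit clause [2] forces x2=T; simplify:
  drop -2 from [4, -2] -> [4]
  satisfied 3 clause(s); 2 remain; assigned so far: [2, 3]
unit clause [4] forces x4=T; simplify:
  satisfied 2 clause(s); 0 remain; assigned so far: [2, 3, 4]

Answer: x2=T x3=T x4=T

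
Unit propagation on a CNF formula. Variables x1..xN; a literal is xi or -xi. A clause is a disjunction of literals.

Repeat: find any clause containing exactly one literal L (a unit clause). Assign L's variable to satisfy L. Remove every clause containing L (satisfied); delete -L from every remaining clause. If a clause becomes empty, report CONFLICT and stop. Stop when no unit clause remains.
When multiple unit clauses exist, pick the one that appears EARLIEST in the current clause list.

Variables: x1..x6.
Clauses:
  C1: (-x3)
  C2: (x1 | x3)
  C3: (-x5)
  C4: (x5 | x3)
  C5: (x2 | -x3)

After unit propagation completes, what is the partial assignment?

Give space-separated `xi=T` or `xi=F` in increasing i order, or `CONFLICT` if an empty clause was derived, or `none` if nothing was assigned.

unit clause [-3] forces x3=F; simplify:
  drop 3 from [1, 3] -> [1]
  drop 3 from [5, 3] -> [5]
  satisfied 2 clause(s); 3 remain; assigned so far: [3]
unit clause [1] forces x1=T; simplify:
  satisfied 1 clause(s); 2 remain; assigned so far: [1, 3]
unit clause [-5] forces x5=F; simplify:
  drop 5 from [5] -> [] (empty!)
  satisfied 1 clause(s); 1 remain; assigned so far: [1, 3, 5]
CONFLICT (empty clause)

Answer: CONFLICT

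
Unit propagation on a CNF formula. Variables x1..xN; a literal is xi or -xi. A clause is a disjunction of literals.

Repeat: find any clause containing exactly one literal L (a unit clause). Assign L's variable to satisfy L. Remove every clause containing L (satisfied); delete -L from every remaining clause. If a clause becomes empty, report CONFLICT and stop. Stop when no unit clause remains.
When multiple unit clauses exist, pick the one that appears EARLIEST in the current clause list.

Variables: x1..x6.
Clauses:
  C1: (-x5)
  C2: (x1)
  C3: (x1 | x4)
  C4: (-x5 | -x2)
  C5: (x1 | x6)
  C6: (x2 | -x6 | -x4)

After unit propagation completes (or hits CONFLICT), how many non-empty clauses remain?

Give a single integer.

unit clause [-5] forces x5=F; simplify:
  satisfied 2 clause(s); 4 remain; assigned so far: [5]
unit clause [1] forces x1=T; simplify:
  satisfied 3 clause(s); 1 remain; assigned so far: [1, 5]

Answer: 1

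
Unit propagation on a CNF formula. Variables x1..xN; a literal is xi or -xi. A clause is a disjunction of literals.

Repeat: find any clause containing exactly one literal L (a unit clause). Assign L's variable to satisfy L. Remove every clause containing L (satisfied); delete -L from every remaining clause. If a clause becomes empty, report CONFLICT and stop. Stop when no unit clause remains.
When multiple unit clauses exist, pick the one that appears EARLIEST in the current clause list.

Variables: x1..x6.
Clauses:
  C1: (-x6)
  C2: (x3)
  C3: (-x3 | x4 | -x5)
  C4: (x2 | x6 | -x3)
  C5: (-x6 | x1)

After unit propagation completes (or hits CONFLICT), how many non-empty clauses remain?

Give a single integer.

unit clause [-6] forces x6=F; simplify:
  drop 6 from [2, 6, -3] -> [2, -3]
  satisfied 2 clause(s); 3 remain; assigned so far: [6]
unit clause [3] forces x3=T; simplify:
  drop -3 from [-3, 4, -5] -> [4, -5]
  drop -3 from [2, -3] -> [2]
  satisfied 1 clause(s); 2 remain; assigned so far: [3, 6]
unit clause [2] forces x2=T; simplify:
  satisfied 1 clause(s); 1 remain; assigned so far: [2, 3, 6]

Answer: 1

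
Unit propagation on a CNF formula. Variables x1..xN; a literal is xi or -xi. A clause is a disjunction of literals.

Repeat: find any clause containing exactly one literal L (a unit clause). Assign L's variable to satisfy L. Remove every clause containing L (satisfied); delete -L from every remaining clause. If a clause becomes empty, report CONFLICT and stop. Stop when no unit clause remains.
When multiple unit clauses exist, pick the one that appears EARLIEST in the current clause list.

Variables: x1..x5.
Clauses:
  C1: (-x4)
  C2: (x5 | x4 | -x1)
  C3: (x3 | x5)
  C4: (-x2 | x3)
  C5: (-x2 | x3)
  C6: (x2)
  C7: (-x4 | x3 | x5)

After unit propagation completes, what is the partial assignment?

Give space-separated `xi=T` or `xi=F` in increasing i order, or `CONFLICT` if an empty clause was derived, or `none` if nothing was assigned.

unit clause [-4] forces x4=F; simplify:
  drop 4 from [5, 4, -1] -> [5, -1]
  satisfied 2 clause(s); 5 remain; assigned so far: [4]
unit clause [2] forces x2=T; simplify:
  drop -2 from [-2, 3] -> [3]
  drop -2 from [-2, 3] -> [3]
  satisfied 1 clause(s); 4 remain; assigned so far: [2, 4]
unit clause [3] forces x3=T; simplify:
  satisfied 3 clause(s); 1 remain; assigned so far: [2, 3, 4]

Answer: x2=T x3=T x4=F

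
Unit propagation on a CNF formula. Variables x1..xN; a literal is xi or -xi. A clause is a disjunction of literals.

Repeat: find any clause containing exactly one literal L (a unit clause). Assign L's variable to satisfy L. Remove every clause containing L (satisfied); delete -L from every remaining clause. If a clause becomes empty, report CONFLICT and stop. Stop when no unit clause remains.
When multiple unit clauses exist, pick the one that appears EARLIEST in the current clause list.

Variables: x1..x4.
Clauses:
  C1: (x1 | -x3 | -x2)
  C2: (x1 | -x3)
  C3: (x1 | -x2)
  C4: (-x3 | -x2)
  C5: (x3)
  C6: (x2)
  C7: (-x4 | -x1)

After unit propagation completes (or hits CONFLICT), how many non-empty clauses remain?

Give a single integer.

Answer: 1

Derivation:
unit clause [3] forces x3=T; simplify:
  drop -3 from [1, -3, -2] -> [1, -2]
  drop -3 from [1, -3] -> [1]
  drop -3 from [-3, -2] -> [-2]
  satisfied 1 clause(s); 6 remain; assigned so far: [3]
unit clause [1] forces x1=T; simplify:
  drop -1 from [-4, -1] -> [-4]
  satisfied 3 clause(s); 3 remain; assigned so far: [1, 3]
unit clause [-2] forces x2=F; simplify:
  drop 2 from [2] -> [] (empty!)
  satisfied 1 clause(s); 2 remain; assigned so far: [1, 2, 3]
CONFLICT (empty clause)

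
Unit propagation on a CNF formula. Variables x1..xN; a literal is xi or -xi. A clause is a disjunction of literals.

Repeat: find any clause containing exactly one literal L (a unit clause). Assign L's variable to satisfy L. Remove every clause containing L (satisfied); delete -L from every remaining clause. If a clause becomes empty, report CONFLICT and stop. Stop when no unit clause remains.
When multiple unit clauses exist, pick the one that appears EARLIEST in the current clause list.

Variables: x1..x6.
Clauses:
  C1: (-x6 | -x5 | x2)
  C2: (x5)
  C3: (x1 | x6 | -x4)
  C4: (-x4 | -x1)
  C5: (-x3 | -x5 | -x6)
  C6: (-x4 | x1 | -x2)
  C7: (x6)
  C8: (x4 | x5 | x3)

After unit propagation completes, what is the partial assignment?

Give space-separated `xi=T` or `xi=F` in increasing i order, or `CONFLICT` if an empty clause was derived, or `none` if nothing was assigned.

unit clause [5] forces x5=T; simplify:
  drop -5 from [-6, -5, 2] -> [-6, 2]
  drop -5 from [-3, -5, -6] -> [-3, -6]
  satisfied 2 clause(s); 6 remain; assigned so far: [5]
unit clause [6] forces x6=T; simplify:
  drop -6 from [-6, 2] -> [2]
  drop -6 from [-3, -6] -> [-3]
  satisfied 2 clause(s); 4 remain; assigned so far: [5, 6]
unit clause [2] forces x2=T; simplify:
  drop -2 from [-4, 1, -2] -> [-4, 1]
  satisfied 1 clause(s); 3 remain; assigned so far: [2, 5, 6]
unit clause [-3] forces x3=F; simplify:
  satisfied 1 clause(s); 2 remain; assigned so far: [2, 3, 5, 6]

Answer: x2=T x3=F x5=T x6=T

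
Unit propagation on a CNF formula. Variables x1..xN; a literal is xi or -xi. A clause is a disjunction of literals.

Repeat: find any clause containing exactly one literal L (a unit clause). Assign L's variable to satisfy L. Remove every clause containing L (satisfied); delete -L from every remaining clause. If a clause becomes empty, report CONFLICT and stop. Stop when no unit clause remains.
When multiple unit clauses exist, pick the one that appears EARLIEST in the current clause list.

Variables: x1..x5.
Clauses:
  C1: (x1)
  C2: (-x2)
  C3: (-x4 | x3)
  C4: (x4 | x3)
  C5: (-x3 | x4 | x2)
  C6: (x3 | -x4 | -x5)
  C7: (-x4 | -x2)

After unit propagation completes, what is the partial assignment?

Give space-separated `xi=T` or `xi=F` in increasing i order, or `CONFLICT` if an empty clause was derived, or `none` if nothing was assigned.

Answer: x1=T x2=F

Derivation:
unit clause [1] forces x1=T; simplify:
  satisfied 1 clause(s); 6 remain; assigned so far: [1]
unit clause [-2] forces x2=F; simplify:
  drop 2 from [-3, 4, 2] -> [-3, 4]
  satisfied 2 clause(s); 4 remain; assigned so far: [1, 2]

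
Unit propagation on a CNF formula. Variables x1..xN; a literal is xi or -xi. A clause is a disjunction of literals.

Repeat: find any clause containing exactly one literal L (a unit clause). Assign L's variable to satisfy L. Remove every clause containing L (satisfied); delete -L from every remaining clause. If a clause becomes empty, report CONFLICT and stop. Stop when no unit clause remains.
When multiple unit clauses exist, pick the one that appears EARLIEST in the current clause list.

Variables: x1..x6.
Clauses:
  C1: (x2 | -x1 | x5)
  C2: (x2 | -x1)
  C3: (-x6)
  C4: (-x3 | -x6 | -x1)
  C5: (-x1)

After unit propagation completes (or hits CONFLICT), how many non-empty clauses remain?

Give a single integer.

Answer: 0

Derivation:
unit clause [-6] forces x6=F; simplify:
  satisfied 2 clause(s); 3 remain; assigned so far: [6]
unit clause [-1] forces x1=F; simplify:
  satisfied 3 clause(s); 0 remain; assigned so far: [1, 6]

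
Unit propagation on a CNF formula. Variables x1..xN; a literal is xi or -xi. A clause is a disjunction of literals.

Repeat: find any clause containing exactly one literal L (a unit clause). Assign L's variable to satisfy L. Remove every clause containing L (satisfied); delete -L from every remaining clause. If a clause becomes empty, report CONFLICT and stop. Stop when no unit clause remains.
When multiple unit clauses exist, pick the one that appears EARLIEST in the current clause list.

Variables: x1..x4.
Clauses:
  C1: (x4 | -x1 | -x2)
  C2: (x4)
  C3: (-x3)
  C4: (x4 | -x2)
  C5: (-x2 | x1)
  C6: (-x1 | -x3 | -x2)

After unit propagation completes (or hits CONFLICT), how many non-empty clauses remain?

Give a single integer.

Answer: 1

Derivation:
unit clause [4] forces x4=T; simplify:
  satisfied 3 clause(s); 3 remain; assigned so far: [4]
unit clause [-3] forces x3=F; simplify:
  satisfied 2 clause(s); 1 remain; assigned so far: [3, 4]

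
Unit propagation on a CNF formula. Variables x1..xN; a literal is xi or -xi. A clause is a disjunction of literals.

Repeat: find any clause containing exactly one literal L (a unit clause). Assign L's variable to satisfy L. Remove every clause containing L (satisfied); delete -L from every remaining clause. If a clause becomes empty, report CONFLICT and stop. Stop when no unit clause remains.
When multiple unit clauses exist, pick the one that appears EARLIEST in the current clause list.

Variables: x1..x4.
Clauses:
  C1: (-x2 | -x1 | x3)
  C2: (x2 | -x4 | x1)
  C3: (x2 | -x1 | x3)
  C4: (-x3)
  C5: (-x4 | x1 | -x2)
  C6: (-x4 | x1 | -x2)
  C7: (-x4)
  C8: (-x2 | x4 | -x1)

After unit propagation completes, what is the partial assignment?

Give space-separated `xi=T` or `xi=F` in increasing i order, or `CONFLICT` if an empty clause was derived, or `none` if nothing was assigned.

Answer: x3=F x4=F

Derivation:
unit clause [-3] forces x3=F; simplify:
  drop 3 from [-2, -1, 3] -> [-2, -1]
  drop 3 from [2, -1, 3] -> [2, -1]
  satisfied 1 clause(s); 7 remain; assigned so far: [3]
unit clause [-4] forces x4=F; simplify:
  drop 4 from [-2, 4, -1] -> [-2, -1]
  satisfied 4 clause(s); 3 remain; assigned so far: [3, 4]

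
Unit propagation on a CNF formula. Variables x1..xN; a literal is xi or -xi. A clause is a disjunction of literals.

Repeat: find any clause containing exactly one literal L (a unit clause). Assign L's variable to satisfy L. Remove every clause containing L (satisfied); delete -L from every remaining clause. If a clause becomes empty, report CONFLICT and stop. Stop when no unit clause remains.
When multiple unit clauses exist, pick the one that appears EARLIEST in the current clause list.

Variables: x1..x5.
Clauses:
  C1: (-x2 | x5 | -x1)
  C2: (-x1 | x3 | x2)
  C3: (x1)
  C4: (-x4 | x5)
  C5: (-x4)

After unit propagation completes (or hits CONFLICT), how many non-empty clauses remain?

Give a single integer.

Answer: 2

Derivation:
unit clause [1] forces x1=T; simplify:
  drop -1 from [-2, 5, -1] -> [-2, 5]
  drop -1 from [-1, 3, 2] -> [3, 2]
  satisfied 1 clause(s); 4 remain; assigned so far: [1]
unit clause [-4] forces x4=F; simplify:
  satisfied 2 clause(s); 2 remain; assigned so far: [1, 4]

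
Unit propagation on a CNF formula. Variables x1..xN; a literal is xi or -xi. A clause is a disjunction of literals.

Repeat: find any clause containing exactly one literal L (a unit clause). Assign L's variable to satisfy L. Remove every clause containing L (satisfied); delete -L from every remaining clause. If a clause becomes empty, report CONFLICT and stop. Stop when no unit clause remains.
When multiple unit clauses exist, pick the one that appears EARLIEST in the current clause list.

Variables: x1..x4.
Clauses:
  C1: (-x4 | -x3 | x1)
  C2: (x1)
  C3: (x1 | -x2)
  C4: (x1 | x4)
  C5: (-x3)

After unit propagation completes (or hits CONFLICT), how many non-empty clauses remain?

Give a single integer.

unit clause [1] forces x1=T; simplify:
  satisfied 4 clause(s); 1 remain; assigned so far: [1]
unit clause [-3] forces x3=F; simplify:
  satisfied 1 clause(s); 0 remain; assigned so far: [1, 3]

Answer: 0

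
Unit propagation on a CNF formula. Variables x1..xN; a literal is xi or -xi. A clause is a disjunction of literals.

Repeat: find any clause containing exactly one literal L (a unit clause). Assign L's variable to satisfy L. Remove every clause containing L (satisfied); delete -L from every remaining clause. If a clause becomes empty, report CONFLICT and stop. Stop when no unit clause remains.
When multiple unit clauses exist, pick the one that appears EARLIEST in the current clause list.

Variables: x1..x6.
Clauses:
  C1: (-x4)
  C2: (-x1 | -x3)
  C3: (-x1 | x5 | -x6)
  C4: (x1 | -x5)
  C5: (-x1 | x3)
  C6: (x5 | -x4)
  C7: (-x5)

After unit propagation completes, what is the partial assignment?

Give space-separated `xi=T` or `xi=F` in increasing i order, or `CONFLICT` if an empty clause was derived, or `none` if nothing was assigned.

unit clause [-4] forces x4=F; simplify:
  satisfied 2 clause(s); 5 remain; assigned so far: [4]
unit clause [-5] forces x5=F; simplify:
  drop 5 from [-1, 5, -6] -> [-1, -6]
  satisfied 2 clause(s); 3 remain; assigned so far: [4, 5]

Answer: x4=F x5=F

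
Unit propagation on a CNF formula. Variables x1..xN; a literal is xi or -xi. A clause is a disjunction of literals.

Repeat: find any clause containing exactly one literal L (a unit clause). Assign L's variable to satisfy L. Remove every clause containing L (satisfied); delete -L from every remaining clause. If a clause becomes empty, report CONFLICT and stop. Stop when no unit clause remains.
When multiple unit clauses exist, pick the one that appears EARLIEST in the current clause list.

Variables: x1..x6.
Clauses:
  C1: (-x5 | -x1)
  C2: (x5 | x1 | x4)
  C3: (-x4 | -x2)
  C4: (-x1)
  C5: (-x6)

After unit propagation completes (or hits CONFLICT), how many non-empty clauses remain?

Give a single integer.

unit clause [-1] forces x1=F; simplify:
  drop 1 from [5, 1, 4] -> [5, 4]
  satisfied 2 clause(s); 3 remain; assigned so far: [1]
unit clause [-6] forces x6=F; simplify:
  satisfied 1 clause(s); 2 remain; assigned so far: [1, 6]

Answer: 2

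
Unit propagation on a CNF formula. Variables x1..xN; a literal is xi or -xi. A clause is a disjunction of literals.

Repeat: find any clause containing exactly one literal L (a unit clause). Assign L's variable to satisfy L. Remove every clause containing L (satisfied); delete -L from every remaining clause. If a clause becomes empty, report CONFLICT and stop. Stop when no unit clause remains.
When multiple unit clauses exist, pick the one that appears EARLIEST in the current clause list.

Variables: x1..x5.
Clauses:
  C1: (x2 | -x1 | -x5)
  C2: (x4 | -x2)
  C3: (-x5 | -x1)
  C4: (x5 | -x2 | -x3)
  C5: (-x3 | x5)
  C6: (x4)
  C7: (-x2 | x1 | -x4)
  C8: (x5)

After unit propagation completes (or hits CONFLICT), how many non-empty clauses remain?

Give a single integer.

Answer: 0

Derivation:
unit clause [4] forces x4=T; simplify:
  drop -4 from [-2, 1, -4] -> [-2, 1]
  satisfied 2 clause(s); 6 remain; assigned so far: [4]
unit clause [5] forces x5=T; simplify:
  drop -5 from [2, -1, -5] -> [2, -1]
  drop -5 from [-5, -1] -> [-1]
  satisfied 3 clause(s); 3 remain; assigned so far: [4, 5]
unit clause [-1] forces x1=F; simplify:
  drop 1 from [-2, 1] -> [-2]
  satisfied 2 clause(s); 1 remain; assigned so far: [1, 4, 5]
unit clause [-2] forces x2=F; simplify:
  satisfied 1 clause(s); 0 remain; assigned so far: [1, 2, 4, 5]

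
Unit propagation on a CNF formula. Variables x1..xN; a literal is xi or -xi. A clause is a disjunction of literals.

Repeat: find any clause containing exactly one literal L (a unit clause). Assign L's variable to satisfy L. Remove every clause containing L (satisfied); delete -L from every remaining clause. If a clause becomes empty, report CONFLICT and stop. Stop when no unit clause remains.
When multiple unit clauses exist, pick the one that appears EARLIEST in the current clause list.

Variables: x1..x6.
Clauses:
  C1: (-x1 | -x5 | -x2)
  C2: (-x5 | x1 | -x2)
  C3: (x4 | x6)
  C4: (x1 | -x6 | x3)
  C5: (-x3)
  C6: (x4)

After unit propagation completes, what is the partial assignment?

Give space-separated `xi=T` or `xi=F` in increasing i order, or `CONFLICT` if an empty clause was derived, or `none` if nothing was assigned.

unit clause [-3] forces x3=F; simplify:
  drop 3 from [1, -6, 3] -> [1, -6]
  satisfied 1 clause(s); 5 remain; assigned so far: [3]
unit clause [4] forces x4=T; simplify:
  satisfied 2 clause(s); 3 remain; assigned so far: [3, 4]

Answer: x3=F x4=T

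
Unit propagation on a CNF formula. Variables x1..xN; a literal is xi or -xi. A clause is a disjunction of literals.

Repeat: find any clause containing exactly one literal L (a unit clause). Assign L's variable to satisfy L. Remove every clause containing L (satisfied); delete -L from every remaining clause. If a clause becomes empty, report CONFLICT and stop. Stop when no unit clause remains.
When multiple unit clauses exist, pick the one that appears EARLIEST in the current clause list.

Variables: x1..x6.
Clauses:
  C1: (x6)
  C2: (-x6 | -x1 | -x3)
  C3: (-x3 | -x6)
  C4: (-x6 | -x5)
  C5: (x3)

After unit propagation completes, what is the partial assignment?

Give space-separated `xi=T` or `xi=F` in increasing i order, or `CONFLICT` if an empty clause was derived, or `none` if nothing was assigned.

unit clause [6] forces x6=T; simplify:
  drop -6 from [-6, -1, -3] -> [-1, -3]
  drop -6 from [-3, -6] -> [-3]
  drop -6 from [-6, -5] -> [-5]
  satisfied 1 clause(s); 4 remain; assigned so far: [6]
unit clause [-3] forces x3=F; simplify:
  drop 3 from [3] -> [] (empty!)
  satisfied 2 clause(s); 2 remain; assigned so far: [3, 6]
CONFLICT (empty clause)

Answer: CONFLICT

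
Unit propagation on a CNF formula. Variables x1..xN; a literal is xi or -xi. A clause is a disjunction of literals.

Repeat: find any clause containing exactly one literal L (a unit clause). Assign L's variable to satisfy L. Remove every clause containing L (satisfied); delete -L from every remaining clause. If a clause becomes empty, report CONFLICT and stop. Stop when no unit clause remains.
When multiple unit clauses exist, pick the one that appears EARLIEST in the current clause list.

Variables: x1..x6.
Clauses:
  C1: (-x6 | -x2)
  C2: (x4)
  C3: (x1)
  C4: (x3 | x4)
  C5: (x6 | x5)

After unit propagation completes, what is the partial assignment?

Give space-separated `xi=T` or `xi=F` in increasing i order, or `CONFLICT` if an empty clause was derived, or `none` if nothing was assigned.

Answer: x1=T x4=T

Derivation:
unit clause [4] forces x4=T; simplify:
  satisfied 2 clause(s); 3 remain; assigned so far: [4]
unit clause [1] forces x1=T; simplify:
  satisfied 1 clause(s); 2 remain; assigned so far: [1, 4]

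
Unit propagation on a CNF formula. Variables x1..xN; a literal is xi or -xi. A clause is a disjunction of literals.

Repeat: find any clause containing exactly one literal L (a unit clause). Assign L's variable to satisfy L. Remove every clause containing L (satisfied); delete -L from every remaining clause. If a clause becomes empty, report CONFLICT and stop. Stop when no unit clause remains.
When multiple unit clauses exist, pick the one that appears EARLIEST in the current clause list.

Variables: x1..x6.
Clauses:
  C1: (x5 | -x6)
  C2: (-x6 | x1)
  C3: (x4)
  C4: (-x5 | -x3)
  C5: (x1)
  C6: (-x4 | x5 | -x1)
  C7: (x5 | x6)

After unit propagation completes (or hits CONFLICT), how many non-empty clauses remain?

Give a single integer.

unit clause [4] forces x4=T; simplify:
  drop -4 from [-4, 5, -1] -> [5, -1]
  satisfied 1 clause(s); 6 remain; assigned so far: [4]
unit clause [1] forces x1=T; simplify:
  drop -1 from [5, -1] -> [5]
  satisfied 2 clause(s); 4 remain; assigned so far: [1, 4]
unit clause [5] forces x5=T; simplify:
  drop -5 from [-5, -3] -> [-3]
  satisfied 3 clause(s); 1 remain; assigned so far: [1, 4, 5]
unit clause [-3] forces x3=F; simplify:
  satisfied 1 clause(s); 0 remain; assigned so far: [1, 3, 4, 5]

Answer: 0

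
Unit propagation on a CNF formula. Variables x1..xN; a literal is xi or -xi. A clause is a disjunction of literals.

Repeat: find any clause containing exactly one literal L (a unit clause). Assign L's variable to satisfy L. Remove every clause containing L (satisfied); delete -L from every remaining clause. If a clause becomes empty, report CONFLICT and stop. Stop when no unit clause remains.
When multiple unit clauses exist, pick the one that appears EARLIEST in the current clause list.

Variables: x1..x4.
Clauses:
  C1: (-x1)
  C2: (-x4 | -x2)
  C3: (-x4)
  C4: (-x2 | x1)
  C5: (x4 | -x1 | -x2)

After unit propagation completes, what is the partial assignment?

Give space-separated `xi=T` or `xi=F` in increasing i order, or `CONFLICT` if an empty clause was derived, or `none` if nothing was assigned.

unit clause [-1] forces x1=F; simplify:
  drop 1 from [-2, 1] -> [-2]
  satisfied 2 clause(s); 3 remain; assigned so far: [1]
unit clause [-4] forces x4=F; simplify:
  satisfied 2 clause(s); 1 remain; assigned so far: [1, 4]
unit clause [-2] forces x2=F; simplify:
  satisfied 1 clause(s); 0 remain; assigned so far: [1, 2, 4]

Answer: x1=F x2=F x4=F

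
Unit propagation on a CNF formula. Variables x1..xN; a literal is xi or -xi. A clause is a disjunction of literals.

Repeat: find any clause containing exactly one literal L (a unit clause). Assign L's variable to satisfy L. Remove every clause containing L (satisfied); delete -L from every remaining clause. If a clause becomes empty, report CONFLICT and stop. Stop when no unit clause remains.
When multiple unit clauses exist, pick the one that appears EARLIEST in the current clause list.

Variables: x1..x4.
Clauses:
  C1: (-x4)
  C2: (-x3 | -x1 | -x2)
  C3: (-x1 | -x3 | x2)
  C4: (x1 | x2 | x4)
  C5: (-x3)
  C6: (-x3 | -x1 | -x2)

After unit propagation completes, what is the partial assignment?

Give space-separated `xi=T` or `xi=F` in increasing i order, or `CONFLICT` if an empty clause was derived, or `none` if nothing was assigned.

unit clause [-4] forces x4=F; simplify:
  drop 4 from [1, 2, 4] -> [1, 2]
  satisfied 1 clause(s); 5 remain; assigned so far: [4]
unit clause [-3] forces x3=F; simplify:
  satisfied 4 clause(s); 1 remain; assigned so far: [3, 4]

Answer: x3=F x4=F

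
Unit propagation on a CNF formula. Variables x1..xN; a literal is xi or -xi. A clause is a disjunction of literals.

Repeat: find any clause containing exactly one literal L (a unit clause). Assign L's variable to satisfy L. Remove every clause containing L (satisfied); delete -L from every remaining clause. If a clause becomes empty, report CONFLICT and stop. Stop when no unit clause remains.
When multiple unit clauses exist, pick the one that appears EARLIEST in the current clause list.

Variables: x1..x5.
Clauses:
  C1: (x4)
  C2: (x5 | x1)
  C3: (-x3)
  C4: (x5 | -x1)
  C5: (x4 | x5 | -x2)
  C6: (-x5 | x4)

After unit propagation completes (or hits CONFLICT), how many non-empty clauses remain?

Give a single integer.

Answer: 2

Derivation:
unit clause [4] forces x4=T; simplify:
  satisfied 3 clause(s); 3 remain; assigned so far: [4]
unit clause [-3] forces x3=F; simplify:
  satisfied 1 clause(s); 2 remain; assigned so far: [3, 4]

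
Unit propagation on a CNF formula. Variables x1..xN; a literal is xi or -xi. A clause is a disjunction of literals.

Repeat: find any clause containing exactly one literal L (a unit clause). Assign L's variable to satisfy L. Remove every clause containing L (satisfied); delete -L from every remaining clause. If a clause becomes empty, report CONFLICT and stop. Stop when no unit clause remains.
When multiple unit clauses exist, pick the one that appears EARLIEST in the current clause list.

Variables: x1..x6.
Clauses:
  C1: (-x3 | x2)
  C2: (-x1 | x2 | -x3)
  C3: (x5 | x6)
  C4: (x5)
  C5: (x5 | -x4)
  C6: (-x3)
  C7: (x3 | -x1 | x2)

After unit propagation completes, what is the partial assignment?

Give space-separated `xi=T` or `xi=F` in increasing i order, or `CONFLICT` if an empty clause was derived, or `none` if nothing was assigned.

unit clause [5] forces x5=T; simplify:
  satisfied 3 clause(s); 4 remain; assigned so far: [5]
unit clause [-3] forces x3=F; simplify:
  drop 3 from [3, -1, 2] -> [-1, 2]
  satisfied 3 clause(s); 1 remain; assigned so far: [3, 5]

Answer: x3=F x5=T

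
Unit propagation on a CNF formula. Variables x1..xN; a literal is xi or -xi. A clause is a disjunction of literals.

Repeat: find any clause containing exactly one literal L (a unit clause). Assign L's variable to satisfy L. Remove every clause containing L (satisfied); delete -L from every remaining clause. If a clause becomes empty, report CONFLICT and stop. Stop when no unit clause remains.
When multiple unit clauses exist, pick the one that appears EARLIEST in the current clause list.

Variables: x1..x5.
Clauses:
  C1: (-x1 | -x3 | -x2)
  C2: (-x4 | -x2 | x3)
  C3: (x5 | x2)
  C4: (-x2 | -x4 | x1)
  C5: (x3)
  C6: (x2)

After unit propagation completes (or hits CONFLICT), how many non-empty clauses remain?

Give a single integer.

Answer: 0

Derivation:
unit clause [3] forces x3=T; simplify:
  drop -3 from [-1, -3, -2] -> [-1, -2]
  satisfied 2 clause(s); 4 remain; assigned so far: [3]
unit clause [2] forces x2=T; simplify:
  drop -2 from [-1, -2] -> [-1]
  drop -2 from [-2, -4, 1] -> [-4, 1]
  satisfied 2 clause(s); 2 remain; assigned so far: [2, 3]
unit clause [-1] forces x1=F; simplify:
  drop 1 from [-4, 1] -> [-4]
  satisfied 1 clause(s); 1 remain; assigned so far: [1, 2, 3]
unit clause [-4] forces x4=F; simplify:
  satisfied 1 clause(s); 0 remain; assigned so far: [1, 2, 3, 4]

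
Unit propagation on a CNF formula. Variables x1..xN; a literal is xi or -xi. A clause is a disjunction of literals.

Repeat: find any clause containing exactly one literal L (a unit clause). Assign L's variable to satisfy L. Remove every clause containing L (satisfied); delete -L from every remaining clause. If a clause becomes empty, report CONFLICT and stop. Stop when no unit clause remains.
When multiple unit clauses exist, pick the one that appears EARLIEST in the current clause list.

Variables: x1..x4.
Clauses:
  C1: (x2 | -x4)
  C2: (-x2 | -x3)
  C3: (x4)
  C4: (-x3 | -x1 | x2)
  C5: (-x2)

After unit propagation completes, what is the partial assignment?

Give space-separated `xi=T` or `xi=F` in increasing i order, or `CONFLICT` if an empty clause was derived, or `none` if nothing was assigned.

unit clause [4] forces x4=T; simplify:
  drop -4 from [2, -4] -> [2]
  satisfied 1 clause(s); 4 remain; assigned so far: [4]
unit clause [2] forces x2=T; simplify:
  drop -2 from [-2, -3] -> [-3]
  drop -2 from [-2] -> [] (empty!)
  satisfied 2 clause(s); 2 remain; assigned so far: [2, 4]
CONFLICT (empty clause)

Answer: CONFLICT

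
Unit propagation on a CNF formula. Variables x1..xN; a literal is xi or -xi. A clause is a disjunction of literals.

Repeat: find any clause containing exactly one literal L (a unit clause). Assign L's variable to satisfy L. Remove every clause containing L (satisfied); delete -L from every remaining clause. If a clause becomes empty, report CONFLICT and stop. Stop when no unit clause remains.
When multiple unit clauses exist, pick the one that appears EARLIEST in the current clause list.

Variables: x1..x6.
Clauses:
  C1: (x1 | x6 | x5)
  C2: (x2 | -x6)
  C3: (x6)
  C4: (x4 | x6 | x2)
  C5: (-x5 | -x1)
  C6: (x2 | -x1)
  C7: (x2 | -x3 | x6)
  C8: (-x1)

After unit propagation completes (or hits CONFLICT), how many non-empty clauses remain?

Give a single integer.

Answer: 0

Derivation:
unit clause [6] forces x6=T; simplify:
  drop -6 from [2, -6] -> [2]
  satisfied 4 clause(s); 4 remain; assigned so far: [6]
unit clause [2] forces x2=T; simplify:
  satisfied 2 clause(s); 2 remain; assigned so far: [2, 6]
unit clause [-1] forces x1=F; simplify:
  satisfied 2 clause(s); 0 remain; assigned so far: [1, 2, 6]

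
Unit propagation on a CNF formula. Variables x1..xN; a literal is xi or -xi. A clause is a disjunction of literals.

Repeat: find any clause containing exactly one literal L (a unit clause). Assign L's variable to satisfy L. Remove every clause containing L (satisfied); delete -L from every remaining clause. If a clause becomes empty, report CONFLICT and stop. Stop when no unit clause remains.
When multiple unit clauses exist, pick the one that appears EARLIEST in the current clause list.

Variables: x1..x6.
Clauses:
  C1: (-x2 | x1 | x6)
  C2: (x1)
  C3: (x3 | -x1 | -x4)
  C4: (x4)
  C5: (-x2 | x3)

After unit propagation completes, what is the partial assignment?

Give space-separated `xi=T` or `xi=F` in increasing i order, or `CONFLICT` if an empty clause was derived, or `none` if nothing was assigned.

Answer: x1=T x3=T x4=T

Derivation:
unit clause [1] forces x1=T; simplify:
  drop -1 from [3, -1, -4] -> [3, -4]
  satisfied 2 clause(s); 3 remain; assigned so far: [1]
unit clause [4] forces x4=T; simplify:
  drop -4 from [3, -4] -> [3]
  satisfied 1 clause(s); 2 remain; assigned so far: [1, 4]
unit clause [3] forces x3=T; simplify:
  satisfied 2 clause(s); 0 remain; assigned so far: [1, 3, 4]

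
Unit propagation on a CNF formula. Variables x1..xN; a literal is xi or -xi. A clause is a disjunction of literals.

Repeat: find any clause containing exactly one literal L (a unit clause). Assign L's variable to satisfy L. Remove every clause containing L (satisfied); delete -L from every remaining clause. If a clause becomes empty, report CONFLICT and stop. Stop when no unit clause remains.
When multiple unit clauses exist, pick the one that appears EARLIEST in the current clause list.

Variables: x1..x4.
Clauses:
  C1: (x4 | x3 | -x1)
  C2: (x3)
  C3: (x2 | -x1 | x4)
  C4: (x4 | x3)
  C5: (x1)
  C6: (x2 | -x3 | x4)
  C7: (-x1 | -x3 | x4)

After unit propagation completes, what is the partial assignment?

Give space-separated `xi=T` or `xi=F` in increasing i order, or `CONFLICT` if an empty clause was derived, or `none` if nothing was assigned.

unit clause [3] forces x3=T; simplify:
  drop -3 from [2, -3, 4] -> [2, 4]
  drop -3 from [-1, -3, 4] -> [-1, 4]
  satisfied 3 clause(s); 4 remain; assigned so far: [3]
unit clause [1] forces x1=T; simplify:
  drop -1 from [2, -1, 4] -> [2, 4]
  drop -1 from [-1, 4] -> [4]
  satisfied 1 clause(s); 3 remain; assigned so far: [1, 3]
unit clause [4] forces x4=T; simplify:
  satisfied 3 clause(s); 0 remain; assigned so far: [1, 3, 4]

Answer: x1=T x3=T x4=T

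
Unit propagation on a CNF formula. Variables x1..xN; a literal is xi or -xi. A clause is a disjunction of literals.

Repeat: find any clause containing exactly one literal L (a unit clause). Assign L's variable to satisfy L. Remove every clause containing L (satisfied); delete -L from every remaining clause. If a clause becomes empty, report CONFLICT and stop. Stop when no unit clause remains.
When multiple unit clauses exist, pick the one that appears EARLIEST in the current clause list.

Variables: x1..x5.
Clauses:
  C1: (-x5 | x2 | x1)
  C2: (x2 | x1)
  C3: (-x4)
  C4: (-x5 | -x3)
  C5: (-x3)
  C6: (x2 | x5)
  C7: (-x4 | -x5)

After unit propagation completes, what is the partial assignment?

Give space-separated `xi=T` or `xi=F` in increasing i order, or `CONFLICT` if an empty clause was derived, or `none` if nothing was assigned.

unit clause [-4] forces x4=F; simplify:
  satisfied 2 clause(s); 5 remain; assigned so far: [4]
unit clause [-3] forces x3=F; simplify:
  satisfied 2 clause(s); 3 remain; assigned so far: [3, 4]

Answer: x3=F x4=F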